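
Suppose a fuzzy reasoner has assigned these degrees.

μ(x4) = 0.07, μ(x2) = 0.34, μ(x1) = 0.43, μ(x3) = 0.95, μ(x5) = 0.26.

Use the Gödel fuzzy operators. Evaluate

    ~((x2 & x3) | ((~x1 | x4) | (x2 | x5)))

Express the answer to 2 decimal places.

x2 & x3 = min(a, b) on (0.34, 0.95) = 0.34
~x1 = 1 − 0.43 = 0.57
~x1 | x4 = max(a, b) on (0.57, 0.07) = 0.57
x2 | x5 = max(a, b) on (0.34, 0.26) = 0.34
(~x1 | x4) | (x2 | x5) = max(a, b) on (0.57, 0.34) = 0.57
(x2 & x3) | ((~x1 | x4) | (x2 | x5)) = max(a, b) on (0.34, 0.57) = 0.57
~((x2 & x3) | ((~x1 | x4) | (x2 | x5))) = 1 − 0.57 = 0.43

0.43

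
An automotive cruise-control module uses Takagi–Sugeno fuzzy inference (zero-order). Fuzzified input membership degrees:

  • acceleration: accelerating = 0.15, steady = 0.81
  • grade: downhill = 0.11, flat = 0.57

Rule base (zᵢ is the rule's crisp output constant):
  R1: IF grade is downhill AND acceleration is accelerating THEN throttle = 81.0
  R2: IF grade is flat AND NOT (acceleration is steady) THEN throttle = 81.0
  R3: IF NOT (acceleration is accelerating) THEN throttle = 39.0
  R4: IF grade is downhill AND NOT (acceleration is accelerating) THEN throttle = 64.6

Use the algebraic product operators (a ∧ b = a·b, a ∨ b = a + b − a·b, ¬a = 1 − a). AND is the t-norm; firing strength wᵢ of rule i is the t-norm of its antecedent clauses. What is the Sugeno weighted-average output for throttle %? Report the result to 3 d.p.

R1 (z=81.0): downhill=0.11, accelerating=0.15; AND[a·b] → w = 0.0165
R2 (z=81.0): flat=0.57, ¬steady=1−0.81=0.19; AND[a·b] → w = 0.1083
R3 (z=39.0): ¬accelerating=1−0.15=0.85 → w = 0.8500
R4 (z=64.6): downhill=0.11, ¬accelerating=1−0.15=0.85; AND[a·b] → w = 0.0935
Weighted average = (0.0165·81.0 + 0.1083·81.0 + 0.8500·39.0 + 0.0935·64.6) / (0.0165 + 0.1083 + 0.8500 + 0.0935)
  = 49.2989 / 1.0683 = 46.147

46.147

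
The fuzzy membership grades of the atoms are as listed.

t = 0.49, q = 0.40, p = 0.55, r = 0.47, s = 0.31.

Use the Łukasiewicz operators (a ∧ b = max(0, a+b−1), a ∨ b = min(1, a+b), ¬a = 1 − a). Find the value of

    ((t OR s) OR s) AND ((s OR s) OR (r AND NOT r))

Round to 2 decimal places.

0.62

t OR s = min(1, a+b) on (0.49, 0.31) = 0.80
(t OR s) OR s = min(1, a+b) on (0.80, 0.31) = 1.00
s OR s = min(1, a+b) on (0.31, 0.31) = 0.62
NOT r = 1 − 0.47 = 0.53
r AND NOT r = max(0, a+b−1) on (0.47, 0.53) = 0.00
(s OR s) OR (r AND NOT r) = min(1, a+b) on (0.62, 0.00) = 0.62
((t OR s) OR s) AND ((s OR s) OR (r AND NOT r)) = max(0, a+b−1) on (1.00, 0.62) = 0.62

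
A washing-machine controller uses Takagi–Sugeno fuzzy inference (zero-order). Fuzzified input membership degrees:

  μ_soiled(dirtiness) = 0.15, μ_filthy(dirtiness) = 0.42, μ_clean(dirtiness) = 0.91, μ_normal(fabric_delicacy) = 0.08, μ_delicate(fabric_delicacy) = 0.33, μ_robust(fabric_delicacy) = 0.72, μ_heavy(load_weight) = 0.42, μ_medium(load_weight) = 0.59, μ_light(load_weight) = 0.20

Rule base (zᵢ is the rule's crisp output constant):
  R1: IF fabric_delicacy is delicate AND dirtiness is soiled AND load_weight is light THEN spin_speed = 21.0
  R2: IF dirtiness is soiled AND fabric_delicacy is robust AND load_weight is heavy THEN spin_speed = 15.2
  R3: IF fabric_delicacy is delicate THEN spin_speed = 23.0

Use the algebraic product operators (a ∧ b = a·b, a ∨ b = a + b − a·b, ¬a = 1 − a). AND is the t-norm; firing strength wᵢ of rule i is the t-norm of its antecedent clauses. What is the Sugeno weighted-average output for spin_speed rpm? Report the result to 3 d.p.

R1 (z=21.0): delicate=0.33, soiled=0.15, light=0.20; AND[a·b] → w = 0.0099
R2 (z=15.2): soiled=0.15, robust=0.72, heavy=0.42; AND[a·b] → w = 0.0454
R3 (z=23.0): delicate=0.33 → w = 0.3300
Weighted average = (0.0099·21.0 + 0.0454·15.2 + 0.3300·23.0) / (0.0099 + 0.0454 + 0.3300)
  = 8.4874 / 0.3853 = 22.030

22.030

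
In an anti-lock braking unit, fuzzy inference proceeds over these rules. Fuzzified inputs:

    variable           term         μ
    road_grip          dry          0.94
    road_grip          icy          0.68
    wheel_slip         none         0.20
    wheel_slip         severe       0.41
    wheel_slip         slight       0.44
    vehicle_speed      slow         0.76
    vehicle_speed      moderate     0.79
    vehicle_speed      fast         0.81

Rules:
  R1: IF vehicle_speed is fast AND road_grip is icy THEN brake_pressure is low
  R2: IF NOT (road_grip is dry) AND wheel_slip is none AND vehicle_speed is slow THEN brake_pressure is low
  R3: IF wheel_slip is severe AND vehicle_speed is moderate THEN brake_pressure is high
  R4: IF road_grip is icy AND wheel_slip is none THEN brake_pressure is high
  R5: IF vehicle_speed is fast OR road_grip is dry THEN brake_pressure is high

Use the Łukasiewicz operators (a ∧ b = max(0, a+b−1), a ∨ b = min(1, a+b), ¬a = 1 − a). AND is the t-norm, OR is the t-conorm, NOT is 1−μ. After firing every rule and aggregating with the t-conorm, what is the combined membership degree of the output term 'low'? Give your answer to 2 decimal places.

R1: fast=0.81, icy=0.68; AND[max(0, a+b−1)] → w = 0.49
R2: ¬dry=1−0.94=0.06, none=0.20, slow=0.76; AND[max(0, a+b−1)] → w = 0.00
R3: severe=0.41, moderate=0.79; AND[max(0, a+b−1)] → w = 0.20
R4: icy=0.68, none=0.20; AND[max(0, a+b−1)] → w = 0.00
R5: fast=0.81, dry=0.94; OR[min(1, a+b)] → w = 1.00
Rules with consequent 'low': {R1, R2} → strengths 0.49, 0.00
Aggregate via t-conorm [min(1, a+b)]: 0.49

0.49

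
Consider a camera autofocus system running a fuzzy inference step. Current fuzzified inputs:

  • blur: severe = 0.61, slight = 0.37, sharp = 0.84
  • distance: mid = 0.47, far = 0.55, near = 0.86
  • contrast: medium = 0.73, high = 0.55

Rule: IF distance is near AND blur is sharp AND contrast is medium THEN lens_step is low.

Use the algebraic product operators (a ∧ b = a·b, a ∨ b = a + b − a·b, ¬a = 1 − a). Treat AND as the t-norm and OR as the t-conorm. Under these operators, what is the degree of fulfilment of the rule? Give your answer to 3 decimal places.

firing strength: near=0.86, sharp=0.84, medium=0.73; AND[a·b] → w = 0.5274

0.527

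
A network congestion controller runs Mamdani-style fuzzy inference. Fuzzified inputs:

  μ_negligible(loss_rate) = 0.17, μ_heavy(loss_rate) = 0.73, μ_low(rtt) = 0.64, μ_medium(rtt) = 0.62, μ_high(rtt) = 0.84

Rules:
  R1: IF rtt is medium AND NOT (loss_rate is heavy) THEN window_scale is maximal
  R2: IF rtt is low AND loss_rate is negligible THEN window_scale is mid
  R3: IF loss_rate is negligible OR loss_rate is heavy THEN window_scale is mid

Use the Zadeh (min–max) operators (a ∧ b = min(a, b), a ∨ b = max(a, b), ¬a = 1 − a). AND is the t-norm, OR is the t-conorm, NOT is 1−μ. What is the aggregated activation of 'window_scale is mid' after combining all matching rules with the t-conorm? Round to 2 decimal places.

0.73

R1: medium=0.62, ¬heavy=1−0.73=0.27; AND[min(a, b)] → w = 0.27
R2: low=0.64, negligible=0.17; AND[min(a, b)] → w = 0.17
R3: negligible=0.17, heavy=0.73; OR[max(a, b)] → w = 0.73
Rules with consequent 'mid': {R2, R3} → strengths 0.17, 0.73
Aggregate via t-conorm [max(a, b)]: 0.73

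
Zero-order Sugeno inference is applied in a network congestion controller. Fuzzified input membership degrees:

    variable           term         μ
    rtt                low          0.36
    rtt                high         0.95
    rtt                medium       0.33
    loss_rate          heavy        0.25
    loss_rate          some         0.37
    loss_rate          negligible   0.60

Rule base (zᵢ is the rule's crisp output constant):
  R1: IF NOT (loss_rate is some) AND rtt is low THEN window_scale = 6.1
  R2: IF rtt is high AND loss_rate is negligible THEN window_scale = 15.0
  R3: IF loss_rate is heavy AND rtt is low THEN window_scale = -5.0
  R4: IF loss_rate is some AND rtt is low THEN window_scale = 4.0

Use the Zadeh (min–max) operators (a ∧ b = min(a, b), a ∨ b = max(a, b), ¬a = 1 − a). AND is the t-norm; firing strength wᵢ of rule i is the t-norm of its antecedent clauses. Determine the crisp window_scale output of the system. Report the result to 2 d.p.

7.25

R1 (z=6.1): ¬some=1−0.37=0.63, low=0.36; AND[min(a, b)] → w = 0.36
R2 (z=15.0): high=0.95, negligible=0.60; AND[min(a, b)] → w = 0.60
R3 (z=-5.0): heavy=0.25, low=0.36; AND[min(a, b)] → w = 0.25
R4 (z=4.0): some=0.37, low=0.36; AND[min(a, b)] → w = 0.36
Weighted average = (0.36·6.1 + 0.60·15.0 + 0.25·-5.0 + 0.36·4.0) / (0.36 + 0.60 + 0.25 + 0.36)
  = 11.3860 / 1.5700 = 7.25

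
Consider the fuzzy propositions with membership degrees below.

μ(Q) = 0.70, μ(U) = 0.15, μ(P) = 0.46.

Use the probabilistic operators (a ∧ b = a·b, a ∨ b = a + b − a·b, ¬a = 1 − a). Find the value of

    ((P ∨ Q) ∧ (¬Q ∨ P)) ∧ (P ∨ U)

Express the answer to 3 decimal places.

0.282

P ∨ Q = a + b − a·b on (0.4600, 0.7000) = 0.8380
¬Q = 1 − 0.7000 = 0.3000
¬Q ∨ P = a + b − a·b on (0.3000, 0.4600) = 0.6220
(P ∨ Q) ∧ (¬Q ∨ P) = a·b on (0.8380, 0.6220) = 0.5212
P ∨ U = a + b − a·b on (0.4600, 0.1500) = 0.5410
((P ∨ Q) ∧ (¬Q ∨ P)) ∧ (P ∨ U) = a·b on (0.5212, 0.5410) = 0.2820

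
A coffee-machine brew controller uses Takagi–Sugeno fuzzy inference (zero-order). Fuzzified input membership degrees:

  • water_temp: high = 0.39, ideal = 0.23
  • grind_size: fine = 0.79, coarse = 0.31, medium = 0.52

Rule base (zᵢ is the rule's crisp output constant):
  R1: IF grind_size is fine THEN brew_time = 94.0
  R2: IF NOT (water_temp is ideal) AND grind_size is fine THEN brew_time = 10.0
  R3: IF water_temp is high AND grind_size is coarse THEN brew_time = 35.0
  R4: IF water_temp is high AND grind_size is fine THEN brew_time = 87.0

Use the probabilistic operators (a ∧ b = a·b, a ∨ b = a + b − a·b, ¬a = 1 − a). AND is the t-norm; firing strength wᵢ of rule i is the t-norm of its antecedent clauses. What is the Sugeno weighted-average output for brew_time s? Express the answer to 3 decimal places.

R1 (z=94.0): fine=0.79 → w = 0.7900
R2 (z=10.0): ¬ideal=1−0.23=0.77, fine=0.79; AND[a·b] → w = 0.6083
R3 (z=35.0): high=0.39, coarse=0.31; AND[a·b] → w = 0.1209
R4 (z=87.0): high=0.39, fine=0.79; AND[a·b] → w = 0.3081
Weighted average = (0.7900·94.0 + 0.6083·10.0 + 0.1209·35.0 + 0.3081·87.0) / (0.7900 + 0.6083 + 0.1209 + 0.3081)
  = 111.3792 / 1.8273 = 60.953

60.953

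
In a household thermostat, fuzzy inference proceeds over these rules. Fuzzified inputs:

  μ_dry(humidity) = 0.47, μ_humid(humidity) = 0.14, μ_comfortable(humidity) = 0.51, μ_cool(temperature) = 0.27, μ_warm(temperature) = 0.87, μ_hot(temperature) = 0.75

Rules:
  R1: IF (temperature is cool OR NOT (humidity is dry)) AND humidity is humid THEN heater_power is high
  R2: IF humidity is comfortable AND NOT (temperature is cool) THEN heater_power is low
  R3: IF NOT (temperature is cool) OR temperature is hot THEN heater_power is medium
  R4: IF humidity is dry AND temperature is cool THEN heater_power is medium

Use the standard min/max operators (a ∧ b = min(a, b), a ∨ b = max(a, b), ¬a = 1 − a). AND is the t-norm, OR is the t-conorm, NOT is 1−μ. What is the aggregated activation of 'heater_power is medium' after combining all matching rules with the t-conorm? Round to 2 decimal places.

R1: (cool=0.27 OR ¬dry=1−0.47=0.53) = 0.53; AND[min(a, b)] with humid=0.14 → w = 0.14
R2: comfortable=0.51, ¬cool=1−0.27=0.73; AND[min(a, b)] → w = 0.51
R3: ¬cool=1−0.27=0.73, hot=0.75; OR[max(a, b)] → w = 0.75
R4: dry=0.47, cool=0.27; AND[min(a, b)] → w = 0.27
Rules with consequent 'medium': {R3, R4} → strengths 0.75, 0.27
Aggregate via t-conorm [max(a, b)]: 0.75

0.75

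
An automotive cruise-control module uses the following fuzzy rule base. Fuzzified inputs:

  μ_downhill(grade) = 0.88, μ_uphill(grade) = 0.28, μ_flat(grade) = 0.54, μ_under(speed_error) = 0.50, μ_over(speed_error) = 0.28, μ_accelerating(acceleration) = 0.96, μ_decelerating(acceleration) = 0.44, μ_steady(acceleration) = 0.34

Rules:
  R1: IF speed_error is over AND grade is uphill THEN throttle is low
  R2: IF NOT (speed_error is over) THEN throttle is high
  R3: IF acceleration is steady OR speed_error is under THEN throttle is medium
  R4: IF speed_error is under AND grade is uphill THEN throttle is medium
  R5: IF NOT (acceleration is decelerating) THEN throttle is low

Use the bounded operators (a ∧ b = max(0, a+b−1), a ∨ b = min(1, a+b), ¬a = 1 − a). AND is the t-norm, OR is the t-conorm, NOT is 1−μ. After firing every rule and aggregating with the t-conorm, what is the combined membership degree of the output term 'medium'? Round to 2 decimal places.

R1: over=0.28, uphill=0.28; AND[max(0, a+b−1)] → w = 0.00
R2: ¬over=1−0.28=0.72 → w = 0.72
R3: steady=0.34, under=0.50; OR[min(1, a+b)] → w = 0.84
R4: under=0.50, uphill=0.28; AND[max(0, a+b−1)] → w = 0.00
R5: ¬decelerating=1−0.44=0.56 → w = 0.56
Rules with consequent 'medium': {R3, R4} → strengths 0.84, 0.00
Aggregate via t-conorm [min(1, a+b)]: 0.84

0.84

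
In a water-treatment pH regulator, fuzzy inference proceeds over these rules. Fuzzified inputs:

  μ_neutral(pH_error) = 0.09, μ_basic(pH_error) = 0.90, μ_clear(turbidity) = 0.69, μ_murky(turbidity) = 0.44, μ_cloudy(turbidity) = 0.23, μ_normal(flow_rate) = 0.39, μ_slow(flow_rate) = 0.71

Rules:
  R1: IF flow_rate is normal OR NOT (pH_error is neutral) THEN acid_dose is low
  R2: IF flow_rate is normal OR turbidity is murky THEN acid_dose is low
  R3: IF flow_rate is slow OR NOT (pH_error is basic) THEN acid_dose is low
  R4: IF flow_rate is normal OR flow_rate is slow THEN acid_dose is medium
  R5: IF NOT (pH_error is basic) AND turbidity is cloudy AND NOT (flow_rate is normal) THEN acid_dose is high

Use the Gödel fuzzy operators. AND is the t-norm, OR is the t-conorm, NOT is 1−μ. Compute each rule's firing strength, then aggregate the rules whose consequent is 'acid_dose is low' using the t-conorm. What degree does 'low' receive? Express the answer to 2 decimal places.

0.91

R1: normal=0.39, ¬neutral=1−0.09=0.91; OR[max(a, b)] → w = 0.91
R2: normal=0.39, murky=0.44; OR[max(a, b)] → w = 0.44
R3: slow=0.71, ¬basic=1−0.90=0.10; OR[max(a, b)] → w = 0.71
R4: normal=0.39, slow=0.71; OR[max(a, b)] → w = 0.71
R5: ¬basic=1−0.90=0.10, cloudy=0.23, ¬normal=1−0.39=0.61; AND[min(a, b)] → w = 0.10
Rules with consequent 'low': {R1, R2, R3} → strengths 0.91, 0.44, 0.71
Aggregate via t-conorm [max(a, b)]: 0.91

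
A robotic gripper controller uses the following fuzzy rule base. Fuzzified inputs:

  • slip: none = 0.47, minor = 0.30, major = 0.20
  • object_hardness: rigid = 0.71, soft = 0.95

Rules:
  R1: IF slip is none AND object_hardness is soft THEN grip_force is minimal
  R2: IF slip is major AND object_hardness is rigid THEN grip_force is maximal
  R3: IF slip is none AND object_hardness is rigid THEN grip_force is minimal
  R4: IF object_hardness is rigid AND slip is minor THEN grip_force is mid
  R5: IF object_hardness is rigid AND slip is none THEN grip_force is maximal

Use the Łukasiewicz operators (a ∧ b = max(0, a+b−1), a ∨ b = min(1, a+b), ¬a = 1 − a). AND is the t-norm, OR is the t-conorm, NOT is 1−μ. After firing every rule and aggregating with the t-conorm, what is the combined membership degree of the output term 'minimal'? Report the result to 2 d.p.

R1: none=0.47, soft=0.95; AND[max(0, a+b−1)] → w = 0.42
R2: major=0.20, rigid=0.71; AND[max(0, a+b−1)] → w = 0.00
R3: none=0.47, rigid=0.71; AND[max(0, a+b−1)] → w = 0.18
R4: rigid=0.71, minor=0.30; AND[max(0, a+b−1)] → w = 0.01
R5: rigid=0.71, none=0.47; AND[max(0, a+b−1)] → w = 0.18
Rules with consequent 'minimal': {R1, R3} → strengths 0.42, 0.18
Aggregate via t-conorm [min(1, a+b)]: 0.60

0.60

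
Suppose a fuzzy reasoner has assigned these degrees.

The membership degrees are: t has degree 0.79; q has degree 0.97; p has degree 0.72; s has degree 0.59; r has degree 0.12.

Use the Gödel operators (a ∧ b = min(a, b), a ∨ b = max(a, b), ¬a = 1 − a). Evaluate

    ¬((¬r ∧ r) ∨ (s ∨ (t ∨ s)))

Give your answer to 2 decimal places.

0.21

¬r = 1 − 0.12 = 0.88
¬r ∧ r = min(a, b) on (0.88, 0.12) = 0.12
t ∨ s = max(a, b) on (0.79, 0.59) = 0.79
s ∨ (t ∨ s) = max(a, b) on (0.59, 0.79) = 0.79
(¬r ∧ r) ∨ (s ∨ (t ∨ s)) = max(a, b) on (0.12, 0.79) = 0.79
¬((¬r ∧ r) ∨ (s ∨ (t ∨ s))) = 1 − 0.79 = 0.21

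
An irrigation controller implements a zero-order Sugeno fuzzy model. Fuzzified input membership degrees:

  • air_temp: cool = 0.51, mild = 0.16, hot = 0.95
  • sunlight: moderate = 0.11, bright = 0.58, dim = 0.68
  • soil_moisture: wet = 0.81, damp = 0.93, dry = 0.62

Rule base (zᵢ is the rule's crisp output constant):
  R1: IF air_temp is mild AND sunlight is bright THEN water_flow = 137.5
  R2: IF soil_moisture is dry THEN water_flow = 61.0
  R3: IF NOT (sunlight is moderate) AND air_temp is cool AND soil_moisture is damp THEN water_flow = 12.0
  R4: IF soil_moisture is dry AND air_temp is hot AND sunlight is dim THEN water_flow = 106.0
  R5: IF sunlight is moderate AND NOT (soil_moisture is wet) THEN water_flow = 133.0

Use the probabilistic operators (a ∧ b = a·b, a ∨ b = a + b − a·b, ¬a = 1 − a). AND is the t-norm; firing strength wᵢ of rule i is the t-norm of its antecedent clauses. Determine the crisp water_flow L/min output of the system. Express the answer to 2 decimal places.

64.82

R1 (z=137.5): mild=0.16, bright=0.58; AND[a·b] → w = 0.0928
R2 (z=61.0): dry=0.62 → w = 0.6200
R3 (z=12.0): ¬moderate=1−0.11=0.89, cool=0.51, damp=0.93; AND[a·b] → w = 0.4221
R4 (z=106.0): dry=0.62, hot=0.95, dim=0.68; AND[a·b] → w = 0.4005
R5 (z=133.0): moderate=0.11, ¬wet=1−0.81=0.19; AND[a·b] → w = 0.0209
Weighted average = (0.0928·137.5 + 0.6200·61.0 + 0.4221·12.0 + 0.4005·106.0 + 0.0209·133.0) / (0.0928 + 0.6200 + 0.4221 + 0.4005 + 0.0209)
  = 100.8803 / 1.5563 = 64.82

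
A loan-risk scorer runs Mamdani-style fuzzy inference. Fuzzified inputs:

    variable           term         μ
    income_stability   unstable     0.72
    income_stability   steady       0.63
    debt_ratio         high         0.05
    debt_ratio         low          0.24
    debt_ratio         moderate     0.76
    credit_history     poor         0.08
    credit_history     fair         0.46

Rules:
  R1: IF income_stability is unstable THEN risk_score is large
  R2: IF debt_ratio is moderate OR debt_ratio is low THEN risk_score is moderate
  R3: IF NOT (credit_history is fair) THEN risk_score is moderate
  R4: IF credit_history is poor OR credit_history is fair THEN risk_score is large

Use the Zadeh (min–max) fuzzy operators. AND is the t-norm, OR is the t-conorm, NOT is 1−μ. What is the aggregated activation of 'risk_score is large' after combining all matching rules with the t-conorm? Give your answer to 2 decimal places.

R1: unstable=0.72 → w = 0.72
R2: moderate=0.76, low=0.24; OR[max(a, b)] → w = 0.76
R3: ¬fair=1−0.46=0.54 → w = 0.54
R4: poor=0.08, fair=0.46; OR[max(a, b)] → w = 0.46
Rules with consequent 'large': {R1, R4} → strengths 0.72, 0.46
Aggregate via t-conorm [max(a, b)]: 0.72

0.72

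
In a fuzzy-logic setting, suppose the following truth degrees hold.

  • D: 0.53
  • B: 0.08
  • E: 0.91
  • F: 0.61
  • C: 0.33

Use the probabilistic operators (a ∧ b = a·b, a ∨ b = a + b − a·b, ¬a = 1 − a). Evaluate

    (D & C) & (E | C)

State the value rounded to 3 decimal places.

0.164

D & C = a·b on (0.5300, 0.3300) = 0.1749
E | C = a + b − a·b on (0.9100, 0.3300) = 0.9397
(D & C) & (E | C) = a·b on (0.1749, 0.9397) = 0.1644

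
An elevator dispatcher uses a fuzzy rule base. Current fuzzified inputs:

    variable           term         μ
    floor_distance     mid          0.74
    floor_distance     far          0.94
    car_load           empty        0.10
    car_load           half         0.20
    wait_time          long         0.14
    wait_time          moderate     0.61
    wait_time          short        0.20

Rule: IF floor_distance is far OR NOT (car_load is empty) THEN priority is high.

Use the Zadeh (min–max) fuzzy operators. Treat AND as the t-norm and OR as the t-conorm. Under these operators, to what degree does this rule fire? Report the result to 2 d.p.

0.94

firing strength: far=0.94, ¬empty=1−0.10=0.90; OR[max(a, b)] → w = 0.94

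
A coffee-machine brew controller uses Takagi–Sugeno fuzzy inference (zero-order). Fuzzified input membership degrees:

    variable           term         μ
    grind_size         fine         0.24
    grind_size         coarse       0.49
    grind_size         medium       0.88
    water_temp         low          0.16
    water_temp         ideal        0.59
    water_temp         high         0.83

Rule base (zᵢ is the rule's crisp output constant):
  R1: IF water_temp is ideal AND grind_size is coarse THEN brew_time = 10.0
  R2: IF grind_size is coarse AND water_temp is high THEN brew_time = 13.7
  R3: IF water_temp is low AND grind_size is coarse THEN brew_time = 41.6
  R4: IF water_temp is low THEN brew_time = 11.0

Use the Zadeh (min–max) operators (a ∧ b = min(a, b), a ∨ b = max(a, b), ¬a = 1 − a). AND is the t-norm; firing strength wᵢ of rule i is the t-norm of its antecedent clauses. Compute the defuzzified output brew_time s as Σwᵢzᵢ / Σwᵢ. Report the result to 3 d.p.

15.407

R1 (z=10.0): ideal=0.59, coarse=0.49; AND[min(a, b)] → w = 0.49
R2 (z=13.7): coarse=0.49, high=0.83; AND[min(a, b)] → w = 0.49
R3 (z=41.6): low=0.16, coarse=0.49; AND[min(a, b)] → w = 0.16
R4 (z=11.0): low=0.16 → w = 0.16
Weighted average = (0.49·10.0 + 0.49·13.7 + 0.16·41.6 + 0.16·11.0) / (0.49 + 0.49 + 0.16 + 0.16)
  = 20.0290 / 1.3000 = 15.407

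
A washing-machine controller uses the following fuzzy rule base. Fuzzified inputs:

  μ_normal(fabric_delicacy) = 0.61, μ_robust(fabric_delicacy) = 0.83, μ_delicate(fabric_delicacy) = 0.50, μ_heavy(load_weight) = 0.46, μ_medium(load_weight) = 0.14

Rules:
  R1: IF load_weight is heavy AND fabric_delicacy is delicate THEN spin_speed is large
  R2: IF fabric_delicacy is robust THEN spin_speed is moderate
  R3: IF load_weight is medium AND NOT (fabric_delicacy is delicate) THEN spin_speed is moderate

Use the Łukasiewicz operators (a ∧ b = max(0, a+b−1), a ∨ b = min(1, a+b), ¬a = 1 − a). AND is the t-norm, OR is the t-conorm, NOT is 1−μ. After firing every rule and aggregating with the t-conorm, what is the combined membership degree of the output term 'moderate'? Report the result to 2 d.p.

0.83

R1: heavy=0.46, delicate=0.50; AND[max(0, a+b−1)] → w = 0.00
R2: robust=0.83 → w = 0.83
R3: medium=0.14, ¬delicate=1−0.50=0.50; AND[max(0, a+b−1)] → w = 0.00
Rules with consequent 'moderate': {R2, R3} → strengths 0.83, 0.00
Aggregate via t-conorm [min(1, a+b)]: 0.83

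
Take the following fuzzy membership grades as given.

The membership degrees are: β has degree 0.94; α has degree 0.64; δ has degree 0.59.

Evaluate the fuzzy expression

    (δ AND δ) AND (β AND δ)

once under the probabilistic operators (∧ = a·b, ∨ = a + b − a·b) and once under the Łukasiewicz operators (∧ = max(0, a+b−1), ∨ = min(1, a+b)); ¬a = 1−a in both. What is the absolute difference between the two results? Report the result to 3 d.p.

Under probabilistic:
  δ AND δ = a·b on (0.5900, 0.5900) = 0.3481
  β AND δ = a·b on (0.9400, 0.5900) = 0.5546
  (δ AND δ) AND (β AND δ) = a·b on (0.3481, 0.5546) = 0.1931
  → value = 0.1931
Under Łukasiewicz:
  δ AND δ = max(0, a+b−1) on (0.59, 0.59) = 0.18
  β AND δ = max(0, a+b−1) on (0.94, 0.59) = 0.53
  (δ AND δ) AND (β AND δ) = max(0, a+b−1) on (0.18, 0.53) = 0.00
  → value = 0.0000
|0.1931 − 0.0000| = 0.193

0.193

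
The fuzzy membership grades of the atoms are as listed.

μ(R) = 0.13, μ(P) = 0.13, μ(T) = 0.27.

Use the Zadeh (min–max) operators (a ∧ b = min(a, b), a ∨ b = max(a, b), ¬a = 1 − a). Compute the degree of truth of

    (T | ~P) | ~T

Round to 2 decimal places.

~P = 1 − 0.13 = 0.87
T | ~P = max(a, b) on (0.27, 0.87) = 0.87
~T = 1 − 0.27 = 0.73
(T | ~P) | ~T = max(a, b) on (0.87, 0.73) = 0.87

0.87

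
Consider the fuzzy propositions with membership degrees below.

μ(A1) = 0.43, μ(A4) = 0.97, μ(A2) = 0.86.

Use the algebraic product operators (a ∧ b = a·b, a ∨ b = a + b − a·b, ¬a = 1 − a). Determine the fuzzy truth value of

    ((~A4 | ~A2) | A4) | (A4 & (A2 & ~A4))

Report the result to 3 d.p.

~A4 = 1 − 0.9700 = 0.0300
~A2 = 1 − 0.8600 = 0.1400
~A4 | ~A2 = a + b − a·b on (0.0300, 0.1400) = 0.1658
(~A4 | ~A2) | A4 = a + b − a·b on (0.1658, 0.9700) = 0.9750
~A4 = 1 − 0.9700 = 0.0300
A2 & ~A4 = a·b on (0.8600, 0.0300) = 0.0258
A4 & (A2 & ~A4) = a·b on (0.9700, 0.0258) = 0.0250
((~A4 | ~A2) | A4) | (A4 & (A2 & ~A4)) = a + b − a·b on (0.9750, 0.0250) = 0.9756

0.976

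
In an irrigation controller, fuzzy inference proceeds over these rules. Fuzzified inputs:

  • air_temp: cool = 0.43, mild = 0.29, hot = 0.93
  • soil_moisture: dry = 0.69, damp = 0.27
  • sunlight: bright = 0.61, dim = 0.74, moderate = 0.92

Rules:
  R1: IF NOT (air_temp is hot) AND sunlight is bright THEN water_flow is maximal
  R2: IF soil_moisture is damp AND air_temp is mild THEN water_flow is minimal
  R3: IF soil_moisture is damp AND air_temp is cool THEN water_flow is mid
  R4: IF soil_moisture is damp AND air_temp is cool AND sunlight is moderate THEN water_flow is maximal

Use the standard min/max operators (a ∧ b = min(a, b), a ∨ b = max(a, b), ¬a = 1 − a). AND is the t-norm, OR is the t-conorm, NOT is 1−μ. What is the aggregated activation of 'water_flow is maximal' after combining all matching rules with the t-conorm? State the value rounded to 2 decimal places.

R1: ¬hot=1−0.93=0.07, bright=0.61; AND[min(a, b)] → w = 0.07
R2: damp=0.27, mild=0.29; AND[min(a, b)] → w = 0.27
R3: damp=0.27, cool=0.43; AND[min(a, b)] → w = 0.27
R4: damp=0.27, cool=0.43, moderate=0.92; AND[min(a, b)] → w = 0.27
Rules with consequent 'maximal': {R1, R4} → strengths 0.07, 0.27
Aggregate via t-conorm [max(a, b)]: 0.27

0.27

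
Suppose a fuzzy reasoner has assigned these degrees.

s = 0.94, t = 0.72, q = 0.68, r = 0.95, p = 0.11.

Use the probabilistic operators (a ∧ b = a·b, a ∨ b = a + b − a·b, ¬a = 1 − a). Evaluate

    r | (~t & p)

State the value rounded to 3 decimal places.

~t = 1 − 0.7200 = 0.2800
~t & p = a·b on (0.2800, 0.1100) = 0.0308
r | (~t & p) = a + b − a·b on (0.9500, 0.0308) = 0.9515

0.952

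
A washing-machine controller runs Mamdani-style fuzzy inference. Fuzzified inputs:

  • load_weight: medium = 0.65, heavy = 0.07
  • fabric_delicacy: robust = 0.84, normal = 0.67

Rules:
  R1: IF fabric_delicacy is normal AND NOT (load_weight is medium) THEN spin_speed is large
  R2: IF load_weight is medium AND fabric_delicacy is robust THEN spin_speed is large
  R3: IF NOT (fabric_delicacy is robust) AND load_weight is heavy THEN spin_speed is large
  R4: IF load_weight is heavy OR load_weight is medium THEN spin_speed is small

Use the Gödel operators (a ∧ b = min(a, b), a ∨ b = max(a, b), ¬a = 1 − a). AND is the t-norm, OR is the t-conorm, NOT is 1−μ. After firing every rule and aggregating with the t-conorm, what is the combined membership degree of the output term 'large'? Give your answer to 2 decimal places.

R1: normal=0.67, ¬medium=1−0.65=0.35; AND[min(a, b)] → w = 0.35
R2: medium=0.65, robust=0.84; AND[min(a, b)] → w = 0.65
R3: ¬robust=1−0.84=0.16, heavy=0.07; AND[min(a, b)] → w = 0.07
R4: heavy=0.07, medium=0.65; OR[max(a, b)] → w = 0.65
Rules with consequent 'large': {R1, R2, R3} → strengths 0.35, 0.65, 0.07
Aggregate via t-conorm [max(a, b)]: 0.65

0.65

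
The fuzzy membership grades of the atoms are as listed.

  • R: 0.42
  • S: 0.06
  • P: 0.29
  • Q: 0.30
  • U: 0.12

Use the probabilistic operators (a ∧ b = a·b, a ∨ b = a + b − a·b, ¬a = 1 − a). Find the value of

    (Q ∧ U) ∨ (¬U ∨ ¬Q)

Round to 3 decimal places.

0.965

Q ∧ U = a·b on (0.3000, 0.1200) = 0.0360
¬U = 1 − 0.1200 = 0.8800
¬Q = 1 − 0.3000 = 0.7000
¬U ∨ ¬Q = a + b − a·b on (0.8800, 0.7000) = 0.9640
(Q ∧ U) ∨ (¬U ∨ ¬Q) = a + b − a·b on (0.0360, 0.9640) = 0.9653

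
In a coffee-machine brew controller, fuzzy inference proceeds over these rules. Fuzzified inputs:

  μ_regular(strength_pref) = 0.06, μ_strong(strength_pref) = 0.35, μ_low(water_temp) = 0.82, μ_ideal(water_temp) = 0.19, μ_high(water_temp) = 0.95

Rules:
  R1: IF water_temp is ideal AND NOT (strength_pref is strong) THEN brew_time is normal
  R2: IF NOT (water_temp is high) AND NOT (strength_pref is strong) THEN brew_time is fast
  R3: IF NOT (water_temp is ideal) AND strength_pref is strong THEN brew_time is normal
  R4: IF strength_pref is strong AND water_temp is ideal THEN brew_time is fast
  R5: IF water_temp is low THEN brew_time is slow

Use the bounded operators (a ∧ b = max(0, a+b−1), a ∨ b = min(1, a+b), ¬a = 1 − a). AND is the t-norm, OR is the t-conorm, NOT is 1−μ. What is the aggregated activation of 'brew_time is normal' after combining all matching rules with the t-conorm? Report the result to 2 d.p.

R1: ideal=0.19, ¬strong=1−0.35=0.65; AND[max(0, a+b−1)] → w = 0.00
R2: ¬high=1−0.95=0.05, ¬strong=1−0.35=0.65; AND[max(0, a+b−1)] → w = 0.00
R3: ¬ideal=1−0.19=0.81, strong=0.35; AND[max(0, a+b−1)] → w = 0.16
R4: strong=0.35, ideal=0.19; AND[max(0, a+b−1)] → w = 0.00
R5: low=0.82 → w = 0.82
Rules with consequent 'normal': {R1, R3} → strengths 0.00, 0.16
Aggregate via t-conorm [min(1, a+b)]: 0.16

0.16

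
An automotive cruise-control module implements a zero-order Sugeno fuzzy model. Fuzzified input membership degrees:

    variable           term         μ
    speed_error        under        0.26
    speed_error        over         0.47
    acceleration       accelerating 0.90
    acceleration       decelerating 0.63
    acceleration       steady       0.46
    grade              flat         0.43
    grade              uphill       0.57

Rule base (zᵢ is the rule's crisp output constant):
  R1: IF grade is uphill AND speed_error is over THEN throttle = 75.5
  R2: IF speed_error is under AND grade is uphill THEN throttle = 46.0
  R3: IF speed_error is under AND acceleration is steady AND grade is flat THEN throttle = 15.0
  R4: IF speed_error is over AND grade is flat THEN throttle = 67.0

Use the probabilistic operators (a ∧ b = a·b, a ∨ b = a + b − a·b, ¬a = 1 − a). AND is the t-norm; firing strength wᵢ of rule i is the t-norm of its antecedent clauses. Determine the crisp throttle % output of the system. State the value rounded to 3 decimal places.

R1 (z=75.5): uphill=0.57, over=0.47; AND[a·b] → w = 0.2679
R2 (z=46.0): under=0.26, uphill=0.57; AND[a·b] → w = 0.1482
R3 (z=15.0): under=0.26, steady=0.46, flat=0.43; AND[a·b] → w = 0.0514
R4 (z=67.0): over=0.47, flat=0.43; AND[a·b] → w = 0.2021
Weighted average = (0.2679·75.5 + 0.1482·46.0 + 0.0514·15.0 + 0.2021·67.0) / (0.2679 + 0.1482 + 0.0514 + 0.2021)
  = 41.3558 / 0.6696 = 61.759

61.759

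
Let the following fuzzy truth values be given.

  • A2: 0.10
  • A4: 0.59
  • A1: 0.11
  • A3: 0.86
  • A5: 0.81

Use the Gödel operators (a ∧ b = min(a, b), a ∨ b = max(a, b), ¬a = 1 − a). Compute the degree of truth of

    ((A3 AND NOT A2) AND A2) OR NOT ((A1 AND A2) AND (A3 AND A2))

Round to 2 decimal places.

NOT A2 = 1 − 0.10 = 0.90
A3 AND NOT A2 = min(a, b) on (0.86, 0.90) = 0.86
(A3 AND NOT A2) AND A2 = min(a, b) on (0.86, 0.10) = 0.10
A1 AND A2 = min(a, b) on (0.11, 0.10) = 0.10
A3 AND A2 = min(a, b) on (0.86, 0.10) = 0.10
(A1 AND A2) AND (A3 AND A2) = min(a, b) on (0.10, 0.10) = 0.10
NOT ((A1 AND A2) AND (A3 AND A2)) = 1 − 0.10 = 0.90
((A3 AND NOT A2) AND A2) OR NOT ((A1 AND A2) AND (A3 AND A2)) = max(a, b) on (0.10, 0.90) = 0.90

0.90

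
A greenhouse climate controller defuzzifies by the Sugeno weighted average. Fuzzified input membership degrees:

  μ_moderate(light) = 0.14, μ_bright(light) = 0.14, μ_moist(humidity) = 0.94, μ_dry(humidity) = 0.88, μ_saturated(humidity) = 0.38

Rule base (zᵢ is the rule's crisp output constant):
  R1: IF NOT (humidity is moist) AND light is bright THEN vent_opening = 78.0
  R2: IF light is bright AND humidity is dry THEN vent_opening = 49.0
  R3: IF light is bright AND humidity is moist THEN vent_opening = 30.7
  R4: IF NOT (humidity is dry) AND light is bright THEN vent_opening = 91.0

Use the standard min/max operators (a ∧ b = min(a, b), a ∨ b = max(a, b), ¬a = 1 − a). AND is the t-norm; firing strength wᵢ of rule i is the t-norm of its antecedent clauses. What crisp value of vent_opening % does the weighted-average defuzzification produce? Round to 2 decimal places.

58.17

R1 (z=78.0): ¬moist=1−0.94=0.06, bright=0.14; AND[min(a, b)] → w = 0.06
R2 (z=49.0): bright=0.14, dry=0.88; AND[min(a, b)] → w = 0.14
R3 (z=30.7): bright=0.14, moist=0.94; AND[min(a, b)] → w = 0.14
R4 (z=91.0): ¬dry=1−0.88=0.12, bright=0.14; AND[min(a, b)] → w = 0.12
Weighted average = (0.06·78.0 + 0.14·49.0 + 0.14·30.7 + 0.12·91.0) / (0.06 + 0.14 + 0.14 + 0.12)
  = 26.7580 / 0.4600 = 58.17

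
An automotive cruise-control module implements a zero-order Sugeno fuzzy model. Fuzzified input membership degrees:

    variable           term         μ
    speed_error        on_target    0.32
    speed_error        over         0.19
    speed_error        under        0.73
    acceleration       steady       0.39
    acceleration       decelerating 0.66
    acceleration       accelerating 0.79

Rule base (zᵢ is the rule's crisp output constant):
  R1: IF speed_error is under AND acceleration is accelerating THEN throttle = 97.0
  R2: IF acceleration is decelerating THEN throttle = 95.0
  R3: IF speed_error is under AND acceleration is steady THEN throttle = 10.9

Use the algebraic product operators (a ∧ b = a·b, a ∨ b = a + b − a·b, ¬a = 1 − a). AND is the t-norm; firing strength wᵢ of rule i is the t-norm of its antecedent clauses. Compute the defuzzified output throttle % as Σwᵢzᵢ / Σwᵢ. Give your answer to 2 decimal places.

80.02

R1 (z=97.0): under=0.73, accelerating=0.79; AND[a·b] → w = 0.5767
R2 (z=95.0): decelerating=0.66 → w = 0.6600
R3 (z=10.9): under=0.73, steady=0.39; AND[a·b] → w = 0.2847
Weighted average = (0.5767·97.0 + 0.6600·95.0 + 0.2847·10.9) / (0.5767 + 0.6600 + 0.2847)
  = 121.7431 / 1.5214 = 80.02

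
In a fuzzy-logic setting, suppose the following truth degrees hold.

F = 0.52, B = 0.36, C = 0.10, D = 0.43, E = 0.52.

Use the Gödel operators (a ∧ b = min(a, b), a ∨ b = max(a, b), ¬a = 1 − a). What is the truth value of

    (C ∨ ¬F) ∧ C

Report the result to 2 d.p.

0.10

¬F = 1 − 0.52 = 0.48
C ∨ ¬F = max(a, b) on (0.10, 0.48) = 0.48
(C ∨ ¬F) ∧ C = min(a, b) on (0.48, 0.10) = 0.10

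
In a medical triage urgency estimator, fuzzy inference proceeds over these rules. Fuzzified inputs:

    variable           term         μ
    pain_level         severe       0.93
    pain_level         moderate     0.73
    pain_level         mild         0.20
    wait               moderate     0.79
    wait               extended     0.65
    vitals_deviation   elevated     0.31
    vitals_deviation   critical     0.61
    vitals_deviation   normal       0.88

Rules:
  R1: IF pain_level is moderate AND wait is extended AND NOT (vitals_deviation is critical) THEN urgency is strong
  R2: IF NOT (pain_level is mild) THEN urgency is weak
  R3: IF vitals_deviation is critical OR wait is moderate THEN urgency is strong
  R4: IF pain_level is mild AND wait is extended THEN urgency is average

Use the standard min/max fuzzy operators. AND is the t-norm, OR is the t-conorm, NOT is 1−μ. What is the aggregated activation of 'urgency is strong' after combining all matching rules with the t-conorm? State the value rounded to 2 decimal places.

R1: moderate=0.73, extended=0.65, ¬critical=1−0.61=0.39; AND[min(a, b)] → w = 0.39
R2: ¬mild=1−0.20=0.80 → w = 0.80
R3: critical=0.61, moderate=0.79; OR[max(a, b)] → w = 0.79
R4: mild=0.20, extended=0.65; AND[min(a, b)] → w = 0.20
Rules with consequent 'strong': {R1, R3} → strengths 0.39, 0.79
Aggregate via t-conorm [max(a, b)]: 0.79

0.79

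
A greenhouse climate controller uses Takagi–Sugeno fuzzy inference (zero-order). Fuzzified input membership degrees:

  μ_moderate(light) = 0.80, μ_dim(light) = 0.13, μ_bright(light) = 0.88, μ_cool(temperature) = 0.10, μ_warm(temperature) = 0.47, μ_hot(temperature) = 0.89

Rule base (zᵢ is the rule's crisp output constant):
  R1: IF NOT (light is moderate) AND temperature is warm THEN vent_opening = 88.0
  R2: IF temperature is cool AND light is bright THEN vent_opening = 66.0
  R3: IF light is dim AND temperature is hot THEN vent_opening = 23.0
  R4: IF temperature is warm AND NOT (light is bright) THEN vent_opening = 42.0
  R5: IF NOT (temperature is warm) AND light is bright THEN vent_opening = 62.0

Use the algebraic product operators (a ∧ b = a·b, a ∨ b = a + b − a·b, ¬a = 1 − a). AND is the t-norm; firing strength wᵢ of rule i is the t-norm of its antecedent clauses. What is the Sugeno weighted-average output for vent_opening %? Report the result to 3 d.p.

58.533

R1 (z=88.0): ¬moderate=1−0.80=0.20, warm=0.47; AND[a·b] → w = 0.0940
R2 (z=66.0): cool=0.10, bright=0.88; AND[a·b] → w = 0.0880
R3 (z=23.0): dim=0.13, hot=0.89; AND[a·b] → w = 0.1157
R4 (z=42.0): warm=0.47, ¬bright=1−0.88=0.12; AND[a·b] → w = 0.0564
R5 (z=62.0): ¬warm=1−0.47=0.53, bright=0.88; AND[a·b] → w = 0.4664
Weighted average = (0.0940·88.0 + 0.0880·66.0 + 0.1157·23.0 + 0.0564·42.0 + 0.4664·62.0) / (0.0940 + 0.0880 + 0.1157 + 0.0564 + 0.4664)
  = 48.0267 / 0.8205 = 58.533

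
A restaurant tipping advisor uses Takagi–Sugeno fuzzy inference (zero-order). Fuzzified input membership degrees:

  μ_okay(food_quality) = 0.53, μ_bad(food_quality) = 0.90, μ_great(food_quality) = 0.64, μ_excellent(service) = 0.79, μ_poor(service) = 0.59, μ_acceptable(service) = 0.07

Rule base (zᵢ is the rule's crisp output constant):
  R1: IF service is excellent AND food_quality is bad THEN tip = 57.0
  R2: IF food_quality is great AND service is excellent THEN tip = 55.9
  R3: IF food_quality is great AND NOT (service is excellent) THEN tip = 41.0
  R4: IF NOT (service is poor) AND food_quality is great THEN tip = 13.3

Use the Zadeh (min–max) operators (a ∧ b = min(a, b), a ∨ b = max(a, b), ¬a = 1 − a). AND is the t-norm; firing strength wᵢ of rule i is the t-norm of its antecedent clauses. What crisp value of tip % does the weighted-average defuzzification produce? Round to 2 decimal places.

R1 (z=57.0): excellent=0.79, bad=0.90; AND[min(a, b)] → w = 0.79
R2 (z=55.9): great=0.64, excellent=0.79; AND[min(a, b)] → w = 0.64
R3 (z=41.0): great=0.64, ¬excellent=1−0.79=0.21; AND[min(a, b)] → w = 0.21
R4 (z=13.3): ¬poor=1−0.59=0.41, great=0.64; AND[min(a, b)] → w = 0.41
Weighted average = (0.79·57.0 + 0.64·55.9 + 0.21·41.0 + 0.41·13.3) / (0.79 + 0.64 + 0.21 + 0.41)
  = 94.8690 / 2.0500 = 46.28

46.28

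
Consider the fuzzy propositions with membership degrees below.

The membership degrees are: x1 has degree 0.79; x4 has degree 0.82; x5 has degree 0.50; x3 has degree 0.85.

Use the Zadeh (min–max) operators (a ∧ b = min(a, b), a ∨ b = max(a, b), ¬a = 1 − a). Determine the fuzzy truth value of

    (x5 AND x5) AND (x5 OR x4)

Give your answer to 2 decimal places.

0.50

x5 AND x5 = min(a, b) on (0.50, 0.50) = 0.50
x5 OR x4 = max(a, b) on (0.50, 0.82) = 0.82
(x5 AND x5) AND (x5 OR x4) = min(a, b) on (0.50, 0.82) = 0.50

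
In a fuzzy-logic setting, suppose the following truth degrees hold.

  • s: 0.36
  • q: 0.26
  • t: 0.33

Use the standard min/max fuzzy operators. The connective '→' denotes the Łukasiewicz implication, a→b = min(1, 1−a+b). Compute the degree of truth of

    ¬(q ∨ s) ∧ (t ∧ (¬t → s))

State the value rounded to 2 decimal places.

0.33

q ∨ s = max(a, b) on (0.26, 0.36) = 0.36
¬(q ∨ s) = 1 − 0.36 = 0.64
¬t = 1 − 0.33 = 0.67
¬t → s  [Łukasiewicz: min(1, 1−a+b)] with a=0.67, b=0.36 → 0.69
t ∧ (¬t → s) = min(a, b) on (0.33, 0.69) = 0.33
¬(q ∨ s) ∧ (t ∧ (¬t → s)) = min(a, b) on (0.64, 0.33) = 0.33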